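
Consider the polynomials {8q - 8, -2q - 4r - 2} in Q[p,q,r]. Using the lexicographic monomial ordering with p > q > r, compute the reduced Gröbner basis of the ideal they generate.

G = {q - 1, r + 1}

The reduced Gröbner basis is the canonical form of the ideal for this ordering.

f_1 = 8q - 8, LT = q.
f_2 = -2q - 4r - 2, LT = q.

S(f_1,f_2): lcm = q. S = -2r - 2.
  reduce S modulo (f_1, f_2):
  remainder -2r - 2 ≠ 0; add g_3 = -2r - 2 to the basis.

The other S-polynomials (S(f_1,g_3), S(f_2,g_3)) all reduce to 0 modulo the current basis, so we have a Gröbner basis.
Inter-reduce: drop elements whose leading term is divisible by another's, tail-reduce, and make monic.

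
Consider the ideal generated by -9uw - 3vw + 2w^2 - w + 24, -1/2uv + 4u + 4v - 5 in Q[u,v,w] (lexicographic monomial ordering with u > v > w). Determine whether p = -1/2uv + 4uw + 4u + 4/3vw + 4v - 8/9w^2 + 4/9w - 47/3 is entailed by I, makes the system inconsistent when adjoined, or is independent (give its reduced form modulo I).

-1/2uv + 4uw + 4u + 4/3vw + 4v - 8/9w^2 + 4/9w - 47/3 lies in I (it reduces to 0).

First compute the reduced Gröbner basis of I by Buchberger's algorithm.
f_1 = -9uw - 3vw + 2w^2 - w + 24, LT = uw.
f_2 = -1/2uv + 4u + 4v - 5, LT = uv.

S(f_1,f_2): lcm = uvw. S = 8uw + 1/3v^2w - 2/9vw^2 + 73/9vw - 8/3v - 10w.
  leading term uw: subtract (-8/9)·f_1 from 8uw + 1/3v^2w - 2/9vw^2 + 73/9vw - 8/3v - 10w → 1/3v^2w - 2/9vw^2 + 49/9vw - 8/3v + 16/9w^2 - 98/9w + 64/3
  leading term v^2w: no divisor's leading term divides it; move 1/3v^2w to the remainder.
  leading term vw^2: no divisor's leading term divides it; move -2/9vw^2 to the remainder.
  leading term vw: no divisor's leading term divides it; move 49/9vw to the remainder.
  leading term v: no divisor's leading term divides it; move -8/3v to the remainder.
  leading term w^2: no divisor's leading term divides it; move 16/9w^2 to the remainder.
  leading term w: no divisor's leading term divides it; move -98/9w to the remainder.
  leading term 1: no divisor's leading term divides it; move 64/3 to the remainder.
  remainder 1/3v^2w - 2/9vw^2 + 49/9vw - 8/3v + 16/9w^2 - 98/9w + 64/3 ≠ 0; add h_3 = 1/3v^2w - 2/9vw^2 + 49/9vw - 8/3v + 16/9w^2 - 98/9w + 64/3 to the basis.

The other S-polynomials (S(f_1,h_3), S(f_2,h_3)) all reduce to 0 modulo the current basis, so we have a Gröbner basis.
Inter-reduce: drop elements whose leading term is divisible by another's, tail-reduce, and make monic.
Reduced Gröbner basis: {uv - 8u - 8v + 10, uw + 1/3vw - 2/9w^2 + 1/9w - 8/3, v^2w - 2/3vw^2 + 49/3vw - 8v + 16/3w^2 - 98/3w + 64}.
Label its elements g_1 = uv - 8u - 8v + 10, g_2 = uw + 1/3vw - 2/9w^2 + 1/9w - 8/3, g_3 = v^2w - 2/3vw^2 + 49/3vw - 8v + 16/3w^2 - 98/3w + 64.

Reduce p = -1/2uv + 4uw + 4u + 4/3vw + 4v - 8/9w^2 + 4/9w - 47/3 modulo G:
  leading term uv: subtract (-1/2)·g_1 from -1/2uv + 4uw + 4u + 4/3vw + 4v - 8/9w^2 + 4/9w - 47/3 → 4uw + 4/3vw - 8/9w^2 + 4/9w - 32/3
  leading term uw: subtract (4)·g_2 from 4uw + 4/3vw - 8/9w^2 + 4/9w - 32/3 → 0
  normal form = 0.
Since the normal form is 0, p ∈ I.

Ideal membership is decidable via reduction modulo a Gröbner basis.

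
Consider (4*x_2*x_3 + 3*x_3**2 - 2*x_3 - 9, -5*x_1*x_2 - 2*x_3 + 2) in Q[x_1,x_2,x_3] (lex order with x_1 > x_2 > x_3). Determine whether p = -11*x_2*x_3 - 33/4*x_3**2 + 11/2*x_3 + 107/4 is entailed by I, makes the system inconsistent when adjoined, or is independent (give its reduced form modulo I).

First compute the reduced Gröbner basis of I by Buchberger's algorithm.
f_1 = 4*x_2*x_3 + 3*x_3**2 - 2*x_3 - 9, LT = x_2*x_3.
f_2 = -5*x_1*x_2 - 2*x_3 + 2, LT = x_1*x_2.

S(f_1,f_2): lcm = x_1*x_2*x_3. S = 3/4*x_1*x_3**2 - 1/2*x_1*x_3 - 9/4*x_1 - 2/5*x_3**2 + 2/5*x_3.
  reduce S modulo (f_1, f_2):
  remainder 3/4*x_1*x_3**2 - 1/2*x_1*x_3 - 9/4*x_1 - 2/5*x_3**2 + 2/5*x_3 ≠ 0; add h_3 = 3/4*x_1*x_3**2 - 1/2*x_1*x_3 - 9/4*x_1 - 2/5*x_3**2 + 2/5*x_3 to the basis.

The other S-polynomials (S(f_1,h_3), S(f_2,h_3)) all reduce to 0 modulo the current basis, so we have a Gröbner basis.
Inter-reduce: drop elements whose leading term is divisible by another's, tail-reduce, and make monic.
Reduced Gröbner basis: {x_1*x_2 + 2/5*x_3 - 2/5, x_1*x_3**2 - 2/3*x_1*x_3 - 3*x_1 - 8/15*x_3**2 + 8/15*x_3, x_2*x_3 + 3/4*x_3**2 - 1/2*x_3 - 9/4}.
Label its elements g_1 = x_1*x_2 + 2/5*x_3 - 2/5, g_2 = x_1*x_3**2 - 2/3*x_1*x_3 - 3*x_1 - 8/15*x_3**2 + 8/15*x_3, g_3 = x_2*x_3 + 3/4*x_3**2 - 1/2*x_3 - 9/4.

Reduce p = -11*x_2*x_3 - 33/4*x_3**2 + 11/2*x_3 + 107/4 modulo G:
  leading term x_2*x_3: subtract (-11)·g_3 from -11*x_2*x_3 - 33/4*x_3**2 + 11/2*x_3 + 107/4 → 2
  leading term 1: no divisor's leading term divides it; move 2 to the remainder.
  normal form = 2.
The normal form is nonzero, so p ∉ I. Since p minus its normal form lies in I, I + (p) = I + (r) where r = 2; decide whether this ideal is the whole ring.
Here r = 2 is a nonzero constant, hence a unit: 1 ∈ I + (p), the Gröbner basis of I + (p) is {1}, and the enlarged system has no common solution — adjoining p is inconsistent.

Adjoining -11*x_2*x_3 - 33/4*x_3**2 + 11/2*x_3 + 107/4 makes the ideal the whole ring: the system is inconsistent.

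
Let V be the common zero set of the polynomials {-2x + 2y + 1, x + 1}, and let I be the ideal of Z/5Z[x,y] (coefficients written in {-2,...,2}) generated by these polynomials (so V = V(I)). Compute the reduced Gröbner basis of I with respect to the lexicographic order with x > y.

G = {x + 1, y - 1}

f_1 = -2x + 2y + 1, LT = x.
f_2 = x + 1, LT = x.

S(f_1,f_2): lcm = x. S = -y + 1.
  leading term y: no divisor's leading term divides it; move -y to the remainder.
  leading term 1: no divisor's leading term divides it; move 1 to the remainder.
  remainder -y + 1 ≠ 0; add g_3 = -y + 1 to the basis.

The other S-polynomials (S(f_1,g_3), S(f_2,g_3)) all reduce to 0 modulo the current basis, so we have a Gröbner basis.
Inter-reduce: drop elements whose leading term is divisible by another's, tail-reduce, and make monic.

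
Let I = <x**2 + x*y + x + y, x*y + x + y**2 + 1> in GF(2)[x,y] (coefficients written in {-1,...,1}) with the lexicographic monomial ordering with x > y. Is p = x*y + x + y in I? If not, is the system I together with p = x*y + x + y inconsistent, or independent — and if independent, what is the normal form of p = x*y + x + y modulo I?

Adjoining x*y + x + y makes the ideal the whole ring: the system is inconsistent.

First compute the reduced Gröbner basis of I by Buchberger's algorithm.
f_1 = x**2 + x*y + x + y, LT = x**2.
f_2 = x*y + x + y**2 + 1, LT = x*y.

S(f_1,f_2): lcm = x**2*y. S = x**2 + x*y + x + y**2.
  reduce S modulo (f_1, f_2):
  remainder y**2 + y ≠ 0; add h_3 = y**2 + y to the basis.

The other S-polynomials (S(f_1,h_3), S(f_2,h_3)) all reduce to 0 modulo the current basis, so we have a Gröbner basis.
Inter-reduce: drop elements whose leading term is divisible by another's, tail-reduce, and make monic.
Reduced Gröbner basis: {x**2 + 1, x*y + x + y + 1, y**2 + y}.
Label its elements g_1 = x**2 + 1, g_2 = x*y + x + y + 1, g_3 = y**2 + y.

Reduce p = x*y + x + y modulo G:
  leading term x*y: subtract (1)·g_2 from x*y + x + y → 1
  leading term 1: no divisor's leading term divides it; move 1 to the remainder.
  normal form = 1.
The normal form is nonzero, so p ∉ I. Since p minus its normal form lies in I, I + (p) = I + (r) where r = 1; decide whether this ideal is the whole ring.
Here r = 1 is a nonzero constant, hence a unit: 1 ∈ I + (p), the Gröbner basis of I + (p) is {1}, and the enlarged system has no common solution — adjoining p is inconsistent.

Ideal membership is decidable via reduction modulo a Gröbner basis.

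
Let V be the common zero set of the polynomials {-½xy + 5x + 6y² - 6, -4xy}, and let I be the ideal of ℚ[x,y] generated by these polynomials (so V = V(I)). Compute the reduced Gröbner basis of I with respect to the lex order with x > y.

f_1 = -½xy + 5x + 6y² - 6, LT = xy.
f_2 = -4xy, LT = xy.

S(f_1,f_2): lcm = xy. S = -10x - 12y² + 12.
  leading term x: no divisor's leading term divides it; move -10x to the remainder.
  leading term y²: no divisor's leading term divides it; move -12y² to the remainder.
  leading term 1: no divisor's leading term divides it; move 12 to the remainder.
  remainder -10x - 12y² + 12 ≠ 0; add g_3 = -10x - 12y² + 12 to the basis.

S(f_1,g_3): lcm = xy. S = -10x - 6/5y³ - 12y² + 6/5y + 12.
  leading term x: subtract (1)·g_3 from -10x - 6/5y³ - 12y² + 6/5y + 12 → -6/5y³ + 6/5y
  leading term y³: no divisor's leading term divides it; move -6/5y³ to the remainder.
  leading term y: no divisor's leading term divides it; move 6/5y to the remainder.
  remainder -6/5y³ + 6/5y ≠ 0; add g_4 = -6/5y³ + 6/5y to the basis.

The other S-polynomials (S(f_2,g_3), S(f_1,g_4), S(f_2,g_4), S(g_3,g_4)) all reduce to 0 modulo the current basis, so we have a Gröbner basis.
Inter-reduce: drop elements whose leading term is divisible by another's, tail-reduce, and make monic.

G = {x + 6/5y² - 6/5, y³ - y}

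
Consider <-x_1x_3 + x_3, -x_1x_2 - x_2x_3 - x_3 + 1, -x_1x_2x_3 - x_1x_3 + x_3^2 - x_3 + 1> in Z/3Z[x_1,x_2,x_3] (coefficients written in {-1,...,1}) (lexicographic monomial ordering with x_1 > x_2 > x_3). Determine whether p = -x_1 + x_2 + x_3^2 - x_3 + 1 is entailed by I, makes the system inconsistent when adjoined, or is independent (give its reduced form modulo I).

First compute the reduced Gröbner basis of I by Buchberger's algorithm.
f_1 = -x_1x_3 + x_3, LT = x_1x_3.
f_2 = -x_1x_2 - x_2x_3 - x_3 + 1, LT = x_1x_2.
f_3 = -x_1x_2x_3 - x_1x_3 + x_3^2 - x_3 + 1, LT = x_1x_2x_3.

S(f_1,f_2): lcm = x_1x_2x_3. S = -x_2x_3^2 - x_2x_3 - x_3^2 + x_3.
  reduce S modulo (f_1, f_2, f_3):
  remainder -x_2x_3^2 - x_2x_3 - x_3^2 + x_3 ≠ 0; add h_4 = -x_2x_3^2 - x_2x_3 - x_3^2 + x_3 to the basis.

S(f_1,f_3): lcm = x_1x_2x_3. S = -x_1x_3 - x_2x_3 + x_3^2 - x_3 + 1.
  reduce S modulo (f_1, f_2, f_3, h_4):
  remainder -x_2x_3 + x_3^2 + x_3 + 1 ≠ 0; add h_5 = -x_2x_3 + x_3^2 + x_3 + 1 to the basis.

S(f_3,h_4): lcm = x_1x_2x_3^2. S = -x_1x_2x_3 + x_1x_3 - x_3^3 + x_3^2 - x_3.
  reduce S modulo (f_1, f_2, f_3, h_4, h_5):
  remainder -x_3^3 - x_3 - 1 ≠ 0; add h_6 = -x_3^3 - x_3 - 1 to the basis.

S(f_1,h_5): lcm = x_1x_2x_3. S = x_1x_3^2 + x_1x_3 + x_1 - x_2x_3.
  reduce S modulo (f_1, f_2, f_3, h_4, h_5, h_6):
  remainder x_1 - 1 ≠ 0; add h_7 = x_1 - 1 to the basis.

S(h_4,h_6): lcm = x_2x_3^3. S = x_2x_3^2 - x_2x_3 - x_2 + x_3^3 - x_3^2.
  reduce S modulo (f_1, f_2, f_3, h_4, h_5, h_6, h_7):
  remainder -x_2 - x_3^2 + x_3 ≠ 0; add h_8 = -x_2 - x_3^2 + x_3 to the basis.

The other S-polynomials (S(f_2,f_3), S(f_1,h_4), S(f_2,h_4), S(f_2,h_5), S(f_3,h_5), S(h_4,h_5), S(f_1,h_6), S(f_2,h_6), S(f_3,h_6), S(h_5,h_6), S(f_1,h_7), S(f_2,h_7), S(f_3,h_7), S(h_4,h_7), S(h_5,h_7), S(h_6,h_7), S(f_1,h_8), S(f_2,h_8), S(f_3,h_8), S(h_4,h_8), S(h_5,h_8), S(h_6,h_8), S(h_7,h_8)) all reduce to 0 modulo the current basis, so we have a Gröbner basis.
Inter-reduce: drop elements whose leading term is divisible by another's, tail-reduce, and make monic.
Reduced Gröbner basis: {x_1 - 1, x_2 + x_3^2 - x_3, x_3^3 + x_3 + 1}.
Label its elements g_1 = x_1 - 1, g_2 = x_2 + x_3^2 - x_3, g_3 = x_3^3 + x_3 + 1.

Reduce p = -x_1 + x_2 + x_3^2 - x_3 + 1 modulo G:
  leading term x_1: subtract (-1)·g_1 from -x_1 + x_2 + x_3^2 - x_3 + 1 → x_2 + x_3^2 - x_3
  leading term x_2: subtract (1)·g_2 from x_2 + x_3^2 - x_3 → 0
  normal form = 0.
Since the normal form is 0, p ∈ I.

-x_1 + x_2 + x_3^2 - x_3 + 1 lies in I (it reduces to 0).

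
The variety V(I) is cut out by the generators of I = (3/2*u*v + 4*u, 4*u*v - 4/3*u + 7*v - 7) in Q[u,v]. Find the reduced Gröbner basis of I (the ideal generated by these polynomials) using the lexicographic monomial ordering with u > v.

G = {u - 7/12*v + 7/12, v**2 + 5/3*v - 8/3}

f_1 = 3/2*u*v + 4*u, LT = u*v.
f_2 = 4*u*v - 4/3*u + 7*v - 7, LT = u*v.

S(f_1,f_2): lcm = u*v. S = 3*u - 7/4*v + 7/4.
  leading term u: no divisor's leading term divides it; move 3*u to the remainder.
  leading term v: no divisor's leading term divides it; move -7/4*v to the remainder.
  leading term 1: no divisor's leading term divides it; move 7/4 to the remainder.
  remainder 3*u - 7/4*v + 7/4 ≠ 0; add g_3 = 3*u - 7/4*v + 7/4 to the basis.

S(f_1,g_3): lcm = u*v. S = 8/3*u + 7/12*v**2 - 7/12*v.
  leading term u: subtract (8/9)·g_3 from 8/3*u + 7/12*v**2 - 7/12*v → 7/12*v**2 + 35/36*v - 14/9
  leading term v**2: no divisor's leading term divides it; move 7/12*v**2 to the remainder.
  leading term v: no divisor's leading term divides it; move 35/36*v to the remainder.
  leading term 1: no divisor's leading term divides it; move -14/9 to the remainder.
  remainder 7/12*v**2 + 35/36*v - 14/9 ≠ 0; add g_4 = 7/12*v**2 + 35/36*v - 14/9 to the basis.

The other S-polynomials (S(f_2,g_3), S(f_1,g_4), S(f_2,g_4), S(g_3,g_4)) all reduce to 0 modulo the current basis, so we have a Gröbner basis.
Inter-reduce: drop elements whose leading term is divisible by another's, tail-reduce, and make monic.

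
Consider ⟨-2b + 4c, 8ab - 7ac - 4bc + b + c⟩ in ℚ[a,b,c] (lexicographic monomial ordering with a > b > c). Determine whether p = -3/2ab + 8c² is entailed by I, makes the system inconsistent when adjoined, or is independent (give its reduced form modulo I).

First compute the reduced Gröbner basis of I by Buchberger's algorithm.
f_1 = -2b + 4c, LT = b.
f_2 = 8ab - 7ac - 4bc + b + c, LT = ab.

S(f_1,f_2): lcm = ab. S = -9/8ac + ½bc - ⅛b - ⅛c.
  leading term ac: no divisor's leading term divides it; move -9/8ac to the remainder.
  leading term bc: subtract (-¼c)·f_1 from ½bc - ⅛b - ⅛c → -⅛b + c² - ⅛c
  leading term b: subtract (1/16)·f_1 from -⅛b + c² - ⅛c → c² - ⅜c
  leading term c²: no divisor's leading term divides it; move c² to the remainder.
  leading term c: no divisor's leading term divides it; move -⅜c to the remainder.
  remainder -9/8ac + c² - ⅜c ≠ 0; add h_3 = -9/8ac + c² - ⅜c to the basis.

The other S-polynomials (S(f_1,h_3), S(f_2,h_3)) all reduce to 0 modulo the current basis, so we have a Gröbner basis.
Inter-reduce: drop elements whose leading term is divisible by another's, tail-reduce, and make monic.
Reduced Gröbner basis: {ac - 8/9c² + ⅓c, b - 2c}.
Label its elements g_1 = ac - 8/9c² + ⅓c, g_2 = b - 2c.

Reduce p = -3/2ab + 8c² modulo G:
  leading term ab: subtract (-3/2a)·g_2 from -3/2ab + 8c² → -3ac + 8c²
  leading term ac: subtract (-3)·g_1 from -3ac + 8c² → 16/3c² + c
  leading term c²: no divisor's leading term divides it; move 16/3c² to the remainder.
  leading term c: no divisor's leading term divides it; move c to the remainder.
  normal form = 16/3c² + c.
The normal form is nonzero, so p ∉ I. Since p minus its normal form lies in I, I + (p) = I + (r) where r = 16/3c² + c; decide whether this ideal is the whole ring.
Run Buchberger on G together with r (pairs among the g_i already reduce to 0 since G is a Gröbner basis):
g_1 = ac - 8/9c² + ⅓c, LT = ac.
g_2 = b - 2c, LT = b.
r = 16/3c² + c, LT = c².

The S-polynomials (S(g_1,g_2), S(g_1,r), S(g_2,r)) all reduce to 0 modulo the current basis, so we have a Gröbner basis.
Inter-reduce: drop elements whose leading term is divisible by another's, tail-reduce, and make monic.
Reduced Gröbner basis: {ac + ½c, b - 2c, c² + 3/16c}.
The reduced Gröbner basis of I + (p) is {ac + ½c, b - 2c, c² + 3/16c} ≠ {1}, a proper ideal, so the enlarged system stays consistent: p is independent of I, with normal form 16/3c² + c.

-3/2ab + 8c² is independent of I; its normal form modulo I is 16/3c² + c.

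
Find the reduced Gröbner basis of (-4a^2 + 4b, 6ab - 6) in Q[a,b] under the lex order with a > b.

f_1 = -4a^2 + 4b, LT = a^2.
f_2 = 6ab - 6, LT = ab.

S(f_1,f_2): lcm = a^2b. S = a - b^2.
  leading term a: no divisor's leading term divides it; move a to the remainder.
  leading term b^2: no divisor's leading term divides it; move -b^2 to the remainder.
  remainder a - b^2 ≠ 0; add g_3 = a - b^2 to the basis.

S(f_2,g_3): lcm = ab. S = b^3 - 1.
  leading term b^3: no divisor's leading term divides it; move b^3 to the remainder.
  leading term 1: no divisor's leading term divides it; move -1 to the remainder.
  remainder b^3 - 1 ≠ 0; add g_4 = b^3 - 1 to the basis.

The other S-polynomials (S(f_1,g_3), S(f_1,g_4), S(f_2,g_4), S(g_3,g_4)) all reduce to 0 modulo the current basis, so we have a Gröbner basis.
Inter-reduce: drop elements whose leading term is divisible by another's, tail-reduce, and make monic.

G = {a - b^2, b^3 - 1}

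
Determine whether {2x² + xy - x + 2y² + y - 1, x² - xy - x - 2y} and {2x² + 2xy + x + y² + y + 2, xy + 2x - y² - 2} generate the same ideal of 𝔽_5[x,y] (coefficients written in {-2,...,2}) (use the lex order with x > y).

For a fixed monomial order, each ideal has a unique reduced Gröbner basis; comparing bases decides equality.
Buchberger on the first generating set:
f_1 = 2x² + xy - x + 2y² + y - 1, LT = x².
f_2 = x² - xy - x - 2y, LT = x².

S(f_1,f_2): lcm = x². S = -xy - 2x + y² + 2.
  reduce S modulo (f_1, f_2):
  remainder -xy - 2x + y² + 2 ≠ 0; add g_3 = -xy - 2x + y² + 2 to the basis.

S(f_1,g_3): lcm = x²y. S = -2x² - xy² + 2xy + 2x + y³ - 2y² + 2y.
  reduce S modulo (f_1, f_2, g_3):
  remainder x + y - 1 ≠ 0; add g_4 = x + y - 1 to the basis.

S(f_1,g_4): lcm = x². S = 2xy - 2x + y² - 2y + 2.
  reduce S modulo (f_1, f_2, g_3, g_4):
  remainder -2y² - y ≠ 0; add g_5 = -2y² - y to the basis.

The other S-polynomials (S(f_2,g_3), S(f_2,g_4), S(g_3,g_4), S(f_1,g_5), S(f_2,g_5), S(g_3,g_5), S(g_4,g_5)) all reduce to 0 modulo the current basis, so we have a Gröbner basis.
Inter-reduce: drop elements whose leading term is divisible by another's, tail-reduce, and make monic.
Reduced Gröbner basis: {x + y - 1, y² - 2y}.

Buchberger on the second generating set:
h_1 = 2x² + 2xy + x + y² + y + 2, LT = x².
h_2 = xy + 2x - y² - 2, LT = xy.

S(h_1,h_2): lcm = x²y. S = -2x² + 2xy² - 2xy + 2x - 2y³ - 2y² + y.
  reduce S modulo (h_1, h_2):
  remainder x + y - 1 ≠ 0; add k_3 = x + y - 1 to the basis.

S(h_1,k_3): lcm = x². S = -x - 2y² - 2y + 1.
  reduce S modulo (h_1, h_2, k_3):
  remainder -2y² - y ≠ 0; add k_4 = -2y² - y to the basis.

The other S-polynomials (S(h_2,k_3), S(h_1,k_4), S(h_2,k_4), S(k_3,k_4)) all reduce to 0 modulo the current basis, so we have a Gröbner basis.
Inter-reduce: drop elements whose leading term is divisible by another's, tail-reduce, and make monic.
Reduced Gröbner basis: {x + y - 1, y² - 2y}.

Same reduced basis, so the two generating sets span the same ideal.

Yes, the ideals are equal.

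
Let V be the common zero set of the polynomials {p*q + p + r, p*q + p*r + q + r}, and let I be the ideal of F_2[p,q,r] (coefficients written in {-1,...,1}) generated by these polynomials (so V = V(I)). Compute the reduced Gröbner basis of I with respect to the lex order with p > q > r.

f_1 = p*q + p + r, LT = p*q.
f_2 = p*q + p*r + q + r, LT = p*q.

S(f_1,f_2): lcm = p*q. S = p*r + p + q.
  reduce S modulo (f_1, f_2):
  remainder p*r + p + q ≠ 0; add g_3 = p*r + p + q to the basis.

S(f_1,g_3): lcm = p*q*r. S = p*q + p*r + q**2 + r**2.
  reduce S modulo (f_1, f_2, g_3):
  remainder q**2 + q + r**2 + r ≠ 0; add g_4 = q**2 + q + r**2 + r to the basis.

The other S-polynomials (S(f_2,g_3), S(f_1,g_4), S(f_2,g_4), S(g_3,g_4)) all reduce to 0 modulo the current basis, so we have a Gröbner basis.
Inter-reduce: drop elements whose leading term is divisible by another's, tail-reduce, and make monic.

G = {p*q + p + r, p*r + p + q, q**2 + q + r**2 + r}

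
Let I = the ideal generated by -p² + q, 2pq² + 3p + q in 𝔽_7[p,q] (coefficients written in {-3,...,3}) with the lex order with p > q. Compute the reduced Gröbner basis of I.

G = {p + q⁴ - 2q² - 2q, q⁵ + 3q³ - 2q² - 3q}

The reduced Gröbner basis is the canonical form of the ideal for this ordering.

f_1 = -p² + q, LT = p².
f_2 = 2pq² + 3p + q, LT = pq².

S(f_1,f_2): lcm = p²q². S = 2p² + 3pq - q³.
  leading term p²: subtract (-2)·f_1 from 2p² + 3pq - q³ → 3pq - q³ + 2q
  leading term pq: no divisor's leading term divides it; move 3pq to the remainder.
  leading term q³: no divisor's leading term divides it; move -q³ to the remainder.
  leading term q: no divisor's leading term divides it; move 2q to the remainder.
  remainder 3pq - q³ + 2q ≠ 0; add g_3 = 3pq - q³ + 2q to the basis.

S(f_1,g_3): lcm = p²q. S = -2pq³ - 3pq - q².
  leading term pq³: subtract (-q)·f_2 from -2pq³ - 3pq - q² → 0
  remainder 0.

S(f_2,g_3): lcm = pq². S = -2p - 2q⁴ - 3q² - 3q.
  leading term p: no divisor's leading term divides it; move -2p to the remainder.
  leading term q⁴: no divisor's leading term divides it; move -2q⁴ to the remainder.
  leading term q²: no divisor's leading term divides it; move -3q² to the remainder.
  leading term q: no divisor's leading term divides it; move -3q to the remainder.
  remainder -2p - 2q⁴ - 3q² - 3q ≠ 0; add g_4 = -2p - 2q⁴ - 3q² - 3q to the basis.

S(f_1,g_4): lcm = p². S = -pq⁴ + 2pq² + 2pq - q.
  leading term pq⁴: subtract (3q²)·f_2 from -pq⁴ + 2pq² + 2pq - q → 2pq - 3q³ - q
  leading term pq: subtract (3)·g_3 from 2pq - 3q³ - q → 0
  remainder 0.

S(f_2,g_4): lcm = pq². S = -2p - q⁶ + 2q⁴ + 2q³ - 3q.
  leading term p: subtract (1)·g_4 from -2p - q⁶ + 2q⁴ + 2q³ - 3q → -q⁶ - 3q⁴ + 2q³ + 3q²
  leading term q⁶: no divisor's leading term divides it; move -q⁶ to the remainder.
  leading term q⁴: no divisor's leading term divides it; move -3q⁴ to the remainder.
  leading term q³: no divisor's leading term divides it; move 2q³ to the remainder.
  leading term q²: no divisor's leading term divides it; move 3q² to the remainder.
  remainder -q⁶ - 3q⁴ + 2q³ + 3q² ≠ 0; add g_5 = -q⁶ - 3q⁴ + 2q³ + 3q² to the basis.

S(g_3,g_4): lcm = pq. S = -q⁵ - 3q³ + 2q² + 3q.
  leading term q⁵: no divisor's leading term divides it; move -q⁵ to the remainder.
  leading term q³: no divisor's leading term divides it; move -3q³ to the remainder.
  leading term q²: no divisor's leading term divides it; move 2q² to the remainder.
  leading term q: no divisor's leading term divides it; move 3q to the remainder.
  remainder -q⁵ - 3q³ + 2q² + 3q ≠ 0; add g_6 = -q⁵ - 3q³ + 2q² + 3q to the basis.

S(f_1,g_5): leading monomials are coprime, so the S-polynomial reduces to 0 (Buchberger's first criterion).
S(f_2,g_5): lcm = pq⁶. S = 2pq⁴ + 2pq³ + 3pq² - 3q⁵.
  leading term pq⁴: subtract (q²)·f_2 from 2pq⁴ + 2pq³ + 3pq² - 3q⁵ → 2pq³ - 3q⁵ - q³
  leading term pq³: subtract (q)·f_2 from 2pq³ - 3q⁵ - q³ → -3pq - 3q⁵ - q³ - q²
  leading term pq: subtract (-1)·g_3 from -3pq - 3q⁵ - q³ - q² → -3q⁵ - 2q³ - q² + 2q
  leading term q⁵: subtract (3)·g_6 from -3q⁵ - 2q³ - q² + 2q → 0
  remainder 0.

S(g_3,g_5): lcm = pq⁶. S = -3pq⁴ + 2pq³ + 3pq² + 2q⁸ + 3q⁶.
  leading term pq⁴: subtract (2q²)·f_2 from -3pq⁴ + 2pq³ + 3pq² + 2q⁸ + 3q⁶ → 2pq³ - 3pq² + 2q⁸ + 3q⁶ - 2q³
  leading term pq³: subtract (q)·f_2 from 2pq³ - 3pq² + 2q⁸ + 3q⁶ - 2q³ → -3pq² - 3pq + 2q⁸ + 3q⁶ - 2q³ - q²
  leading term pq²: subtract (2)·f_2 from -3pq² - 3pq + 2q⁸ + 3q⁶ - 2q³ - q² → -3pq + p + 2q⁸ + 3q⁶ - 2q³ - q² - 2q
  leading term pq: subtract (-1)·g_3 from -3pq + p + 2q⁸ + 3q⁶ - 2q³ - q² - 2q → p + 2q⁸ + 3q⁶ - 3q³ - q²
  leading term p: subtract (3)·g_4 from p + 2q⁸ + 3q⁶ - 3q³ - q² → 2q⁸ + 3q⁶ - q⁴ - 3q³ + q² + 2q
  leading term q⁸: subtract (-2q²)·g_5 from 2q⁸ + 3q⁶ - q⁴ - 3q³ + q² + 2q → -3q⁶ - 3q⁵ - 2q⁴ - 3q³ + q² + 2q
  leading term q⁶: subtract (3)·g_5 from -3q⁶ - 3q⁵ - 2q⁴ - 3q³ + q² + 2q → -3q⁵ - 2q³ - q² + 2q
  leading term q⁵: subtract (3)·g_6 from -3q⁵ - 2q³ - q² + 2q → 0
  remainder 0.

S(g_4,g_5): leading monomials are coprime, so the S-polynomial reduces to 0 (Buchberger's first criterion).
S(f_1,g_6): leading monomials are coprime, so the S-polynomial reduces to 0 (Buchberger's first criterion).
S(f_2,g_6): lcm = pq⁵. S = 2pq³ + 2pq² + 3pq - 3q⁴.
  leading term pq³: subtract (q)·f_2 from 2pq³ + 2pq² + 3pq - 3q⁴ → 2pq² - 3q⁴ - q²
  leading term pq²: subtract (1)·f_2 from 2pq² - 3q⁴ - q² → -3p - 3q⁴ - q² - q
  leading term p: subtract (-2)·g_4 from -3p - 3q⁴ - q² - q → 0
  remainder 0.

S(g_3,g_6): lcm = pq⁵. S = -3pq³ + 2pq² + 3pq + 2q⁷ + 3q⁵.
  leading term pq³: subtract (2q)·f_2 from -3pq³ + 2pq² + 3pq + 2q⁷ + 3q⁵ → 2pq² - 3pq + 2q⁷ + 3q⁵ - 2q²
  leading term pq²: subtract (1)·f_2 from 2pq² - 3pq + 2q⁷ + 3q⁵ - 2q² → -3pq - 3p + 2q⁷ + 3q⁵ - 2q² - q
  leading term pq: subtract (-1)·g_3 from -3pq - 3p + 2q⁷ + 3q⁵ - 2q² - q → -3p + 2q⁷ + 3q⁵ - q³ - 2q² + q
  leading term p: subtract (-2)·g_4 from -3p + 2q⁷ + 3q⁵ - q³ - 2q² + q → 2q⁷ + 3q⁵ + 3q⁴ - q³ - q² + 2q
  leading term q⁷: subtract (-2q)·g_5 from 2q⁷ + 3q⁵ + 3q⁴ - q³ - q² + 2q → -3q⁵ - 2q³ - q² + 2q
  leading term q⁵: subtract (3)·g_6 from -3q⁵ - 2q³ - q² + 2q → 0
  remainder 0.

S(g_4,g_6): leading monomials are coprime, so the S-polynomial reduces to 0 (Buchberger's first criterion).
S(g_5,g_6): lcm = q⁶. S = 0.
  remainder 0.

Every S-polynomial of the final basis reduces to 0, so we have a Gröbner basis.
Inter-reduce: drop elements whose leading term is divisible by another's, tail-reduce, and make monic.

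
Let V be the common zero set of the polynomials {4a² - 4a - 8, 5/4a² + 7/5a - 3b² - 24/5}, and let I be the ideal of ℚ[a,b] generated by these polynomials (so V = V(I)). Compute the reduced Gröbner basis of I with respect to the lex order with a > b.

G = {a - 60/53b² - 46/53, b⁴ + 13/20b² - 33/20}

f_1 = 4a² - 4a - 8, LT = a².
f_2 = 5/4a² + 7/5a - 3b² - 24/5, LT = a².

S(f_1,f_2): lcm = a². S = -53/25a + 12/5b² + 46/25.
  leading term a: no divisor's leading term divides it; move -53/25a to the remainder.
  leading term b²: no divisor's leading term divides it; move 12/5b² to the remainder.
  leading term 1: no divisor's leading term divides it; move 46/25 to the remainder.
  remainder -53/25a + 12/5b² + 46/25 ≠ 0; add g_3 = -53/25a + 12/5b² + 46/25 to the basis.

S(f_1,g_3): lcm = a². S = 60/53ab² - 7/53a - 2.
  leading term ab²: subtract (-1500/2809b²)·g_3 from 60/53ab² - 7/53a - 2 → -7/53a + 3600/2809b⁴ + 2760/2809b² - 2
  leading term a: subtract (175/2809)·g_3 from -7/53a + 3600/2809b⁴ + 2760/2809b² - 2 → 3600/2809b⁴ + 2340/2809b² - 5940/2809
  leading term b⁴: no divisor's leading term divides it; move 3600/2809b⁴ to the remainder.
  leading term b²: no divisor's leading term divides it; move 2340/2809b² to the remainder.
  leading term 1: no divisor's leading term divides it; move -5940/2809 to the remainder.
  remainder 3600/2809b⁴ + 2340/2809b² - 5940/2809 ≠ 0; add g_4 = 3600/2809b⁴ + 2340/2809b² - 5940/2809 to the basis.

The other S-polynomials (S(f_2,g_3), S(f_1,g_4), S(f_2,g_4), S(g_3,g_4)) all reduce to 0 modulo the current basis, so we have a Gröbner basis.
Inter-reduce: drop elements whose leading term is divisible by another's, tail-reduce, and make monic.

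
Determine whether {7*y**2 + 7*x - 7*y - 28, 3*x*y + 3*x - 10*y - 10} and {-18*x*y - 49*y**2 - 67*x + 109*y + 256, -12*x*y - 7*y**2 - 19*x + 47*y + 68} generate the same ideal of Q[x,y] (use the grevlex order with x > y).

Yes, the ideals are equal.

For a fixed monomial order, each ideal has a unique reduced Gröbner basis; comparing bases decides equality.
Buchberger on the first generating set:
f_1 = 7*y**2 + 7*x - 7*y - 28, LT = y**2.
f_2 = 3*x*y + 3*x - 10*y - 10, LT = x*y.

S(f_1,f_2): lcm = x*y**2. S = x**2 - 2*x*y + 10/3*y**2 - 4*x + 10/3*y.
  reduce S modulo (f_1, f_2):
  remainder x**2 - 16/3*x + 20/3 ≠ 0; add g_3 = x**2 - 16/3*x + 20/3 to the basis.

The other S-polynomials (S(f_1,g_3), S(f_2,g_3)) all reduce to 0 modulo the current basis, so we have a Gröbner basis.
Inter-reduce: drop elements whose leading term is divisible by another's, tail-reduce, and make monic.
Reduced Gröbner basis: {x**2 - 16/3*x + 20/3, x*y + x - 10/3*y - 10/3, y**2 + x - y - 4}.

Buchberger on the second generating set:
h_1 = -18*x*y - 49*y**2 - 67*x + 109*y + 256, LT = x*y.
h_2 = -12*x*y - 7*y**2 - 19*x + 47*y + 68, LT = x*y.

S(h_1,h_2): lcm = x*y. S = 77/36*y**2 + 77/36*x - 77/36*y - 77/9.
  reduce S modulo (h_1, h_2):
  remainder 77/36*y**2 + 77/36*x - 77/36*y - 77/9 ≠ 0; add k_3 = 77/36*y**2 + 77/36*x - 77/36*y - 77/9 to the basis.

S(h_1,k_3): lcm = x*y**2. S = 49/18*y**3 - x**2 + 85/18*x*y - 109/18*y**2 + 4*x - 128/9*y.
  reduce S modulo (h_1, h_2, k_3):
  remainder -x**2 + 16/3*x - 20/3 ≠ 0; add k_4 = -x**2 + 16/3*x - 20/3 to the basis.

The other S-polynomials (S(h_2,k_3), S(h_1,k_4), S(h_2,k_4), S(k_3,k_4)) all reduce to 0 modulo the current basis, so we have a Gröbner basis.
Inter-reduce: drop elements whose leading term is divisible by another's, tail-reduce, and make monic.
Reduced Gröbner basis: {x**2 - 16/3*x + 20/3, x*y + x - 10/3*y - 10/3, y**2 + x - y - 4}.

Same reduced basis, so the two generating sets span the same ideal.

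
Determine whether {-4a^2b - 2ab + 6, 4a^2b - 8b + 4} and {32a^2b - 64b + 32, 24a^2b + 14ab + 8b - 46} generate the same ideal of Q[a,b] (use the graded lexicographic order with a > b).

Yes, the ideals are equal.

For a fixed monomial order, each ideal has a unique reduced Gröbner basis; comparing bases decides equality.
Buchberger on the first generating set:
f_1 = -4a^2b - 2ab + 6, LT = a^2b.
f_2 = 4a^2b - 8b + 4, LT = a^2b.

S(f_1,f_2): lcm = a^2b. S = 1/2ab + 2b - 5/2.
  leading term ab: no divisor's leading term divides it; move 1/2ab to the remainder.
  leading term b: no divisor's leading term divides it; move 2b to the remainder.
  leading term 1: no divisor's leading term divides it; move -5/2 to the remainder.
  remainder 1/2ab + 2b - 5/2 ≠ 0; add g_3 = 1/2ab + 2b - 5/2 to the basis.

S(f_1,g_3): lcm = a^2b. S = -7/2ab + 5a - 3/2.
  leading term ab: subtract (-7)·g_3 from -7/2ab + 5a - 3/2 → 5a + 14b - 19
  leading term a: no divisor's leading term divides it; move 5a to the remainder.
  leading term b: no divisor's leading term divides it; move 14b to the remainder.
  leading term 1: no divisor's leading term divides it; move -19 to the remainder.
  remainder 5a + 14b - 19 ≠ 0; add g_4 = 5a + 14b - 19 to the basis.

S(f_1,g_4): lcm = a^2b. S = -14/5ab^2 + 43/10ab - 3/2.
  leading term ab^2: subtract (-28/5b)·g_3 from -14/5ab^2 + 43/10ab - 3/2 → 43/10ab + 56/5b^2 - 14b - 3/2
  leading term ab: subtract (43/5)·g_3 from 43/10ab + 56/5b^2 - 14b - 3/2 → 56/5b^2 - 156/5b + 20
  leading term b^2: no divisor's leading term divides it; move 56/5b^2 to the remainder.
  leading term b: no divisor's leading term divides it; move -156/5b to the remainder.
  leading term 1: no divisor's leading term divides it; move 20 to the remainder.
  remainder 56/5b^2 - 156/5b + 20 ≠ 0; add g_5 = 56/5b^2 - 156/5b + 20 to the basis.

The other S-polynomials (S(f_2,g_3), S(f_2,g_4), S(g_3,g_4), S(f_1,g_5), S(f_2,g_5), S(g_3,g_5), S(g_4,g_5)) all reduce to 0 modulo the current basis, so we have a Gröbner basis.
Inter-reduce: drop elements whose leading term is divisible by another's, tail-reduce, and make monic.
Reduced Gröbner basis: {b^2 - 39/14b + 25/14, a + 14/5b - 19/5}.

Buchberger on the second generating set:
h_1 = 32a^2b - 64b + 32, LT = a^2b.
h_2 = 24a^2b + 14ab + 8b - 46, LT = a^2b.

S(h_1,h_2): lcm = a^2b. S = -7/12ab - 7/3b + 35/12.
  leading term ab: no divisor's leading term divides it; move -7/12ab to the remainder.
  leading term b: no divisor's leading term divides it; move -7/3b to the remainder.
  leading term 1: no divisor's leading term divides it; move 35/12 to the remainder.
  remainder -7/12ab - 7/3b + 35/12 ≠ 0; add k_3 = -7/12ab - 7/3b + 35/12 to the basis.

S(h_1,k_3): lcm = a^2b. S = -4ab + 5a - 2b + 1.
  leading term ab: subtract (48/7)·k_3 from -4ab + 5a - 2b + 1 → 5a + 14b - 19
  leading term a: no divisor's leading term divides it; move 5a to the remainder.
  leading term b: no divisor's leading term divides it; move 14b to the remainder.
  leading term 1: no divisor's leading term divides it; move -19 to the remainder.
  remainder 5a + 14b - 19 ≠ 0; add k_4 = 5a + 14b - 19 to the basis.

S(h_1,k_4): lcm = a^2b. S = -14/5ab^2 + 19/5ab - 2b + 1.
  leading term ab^2: subtract (24/5b)·k_3 from -14/5ab^2 + 19/5ab - 2b + 1 → 19/5ab + 56/5b^2 - 16b + 1
  leading term ab: subtract (-228/35)·k_3 from 19/5ab + 56/5b^2 - 16b + 1 → 56/5b^2 - 156/5b + 20
  leading term b^2: no divisor's leading term divides it; move 56/5b^2 to the remainder.
  leading term b: no divisor's leading term divides it; move -156/5b to the remainder.
  leading term 1: no divisor's leading term divides it; move 20 to the remainder.
  remainder 56/5b^2 - 156/5b + 20 ≠ 0; add k_5 = 56/5b^2 - 156/5b + 20 to the basis.

The other S-polynomials (S(h_2,k_3), S(h_2,k_4), S(k_3,k_4), S(h_1,k_5), S(h_2,k_5), S(k_3,k_5), S(k_4,k_5)) all reduce to 0 modulo the current basis, so we have a Gröbner basis.
Inter-reduce: drop elements whose leading term is divisible by another's, tail-reduce, and make monic.
Reduced Gröbner basis: {b^2 - 39/14b + 25/14, a + 14/5b - 19/5}.

These coincide, so the ideals are equal.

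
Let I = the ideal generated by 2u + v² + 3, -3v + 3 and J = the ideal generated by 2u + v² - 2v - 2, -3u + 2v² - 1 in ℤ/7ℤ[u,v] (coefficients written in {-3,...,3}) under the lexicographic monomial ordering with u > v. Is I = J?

Yes, the ideals are equal.

Two ideals are equal iff their reduced Gröbner bases coincide (the reduced basis is unique for a fixed ordering).
Buchberger on the first generating set:
f_1 = 2u + v² + 3, LT = u.
f_2 = -3v + 3, LT = v.

The S-polynomials (S(f_1,f_2)) all reduce to 0 modulo the current basis, so we have a Gröbner basis.
Inter-reduce: drop elements whose leading term is divisible by another's, tail-reduce, and make monic.
Reduced Gröbner basis: {u + 2, v - 1}.

Buchberger on the second generating set:
h_1 = 2u + v² - 2v - 2, LT = u.
h_2 = -3u + 2v² - 1, LT = u.

S(h_1,h_2): lcm = u. S = -v + 1.
  leading term v: no divisor's leading term divides it; move -v to the remainder.
  leading term 1: no divisor's leading term divides it; move 1 to the remainder.
  remainder -v + 1 ≠ 0; add k_3 = -v + 1 to the basis.

The other S-polynomials (S(h_1,k_3), S(h_2,k_3)) all reduce to 0 modulo the current basis, so we have a Gröbner basis.
Inter-reduce: drop elements whose leading term is divisible by another's, tail-reduce, and make monic.
Reduced Gröbner basis: {u + 2, v - 1}.

Same reduced basis, so the two generating sets span the same ideal.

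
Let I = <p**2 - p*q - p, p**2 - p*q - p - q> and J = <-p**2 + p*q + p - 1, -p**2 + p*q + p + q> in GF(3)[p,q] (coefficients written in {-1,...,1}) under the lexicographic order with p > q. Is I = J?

Two ideals are equal iff their reduced Gröbner bases coincide (the reduced basis is unique for a fixed ordering).
Buchberger on the first generating set:
f_1 = p**2 - p*q - p, LT = p**2.
f_2 = p**2 - p*q - p - q, LT = p**2.

S(f_1,f_2): lcm = p**2. S = q.
  reduce S modulo (f_1, f_2):
  remainder q ≠ 0; add g_3 = q to the basis.

The other S-polynomials (S(f_1,g_3), S(f_2,g_3)) all reduce to 0 modulo the current basis, so we have a Gröbner basis.
Inter-reduce: drop elements whose leading term is divisible by another's, tail-reduce, and make monic.
Reduced Gröbner basis: {p**2 - p, q}.

Buchberger on the second generating set:
h_1 = -p**2 + p*q + p - 1, LT = p**2.
h_2 = -p**2 + p*q + p + q, LT = p**2.

S(h_1,h_2): lcm = p**2. S = q + 1.
  reduce S modulo (h_1, h_2):
  remainder q + 1 ≠ 0; add k_3 = q + 1 to the basis.

The other S-polynomials (S(h_1,k_3), S(h_2,k_3)) all reduce to 0 modulo the current basis, so we have a Gröbner basis.
Inter-reduce: drop elements whose leading term is divisible by another's, tail-reduce, and make monic.
Reduced Gröbner basis: {p**2 + 1, q + 1}.

These differ, so the ideals are not equal.
The choice of monomial ordering does not affect the verdict — as long as both bases are computed under the same ordering, their equality decides ideal equality.

No, the ideals differ.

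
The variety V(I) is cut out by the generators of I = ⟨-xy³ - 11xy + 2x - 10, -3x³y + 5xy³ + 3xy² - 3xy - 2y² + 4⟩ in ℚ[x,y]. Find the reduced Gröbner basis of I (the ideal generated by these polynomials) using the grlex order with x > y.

G = {x⁴ - 5/3x²y² - 5x³ - x²y + 23/3xy² + x² + 17/3xy - 37/3x - 10/3y, x³y - xy² + 58/3xy + ⅔y² - 10/3x + 46/3, xy³ + 11xy - 2x + 10, y⁴ + 3x³ - 5xy² - 15x² - 3xy + 34y² + 3x + 15y - 37}

f_1 = -xy³ - 11xy + 2x - 10, LT = xy³.
f_2 = -3x³y + 5xy³ + 3xy² - 3xy - 2y² + 4, LT = x³y.

S(f_1,f_2): lcm = x³y³. S = 5/3xy⁵ + xy⁴ + 11x³y - xy³ - ⅔y⁴ - 2x³ + 10x² + 4/3y².
  leading term xy⁵: subtract (-5/3y²)·f_1 from 5/3xy⁵ + xy⁴ + 11x³y - xy³ - ⅔y⁴ - 2x³ + 10x² + 4/3y² → xy⁴ + 11x³y - 58/3xy³ - ⅔y⁴ - 2x³ + 10/3xy² + 10x² - 46/3y²
  leading term xy⁴: subtract (-y)·f_1 from xy⁴ + 11x³y - 58/3xy³ - ⅔y⁴ - 2x³ + 10/3xy² + 10x² - 46/3y² → 11x³y - 58/3xy³ - ⅔y⁴ - 2x³ - 23/3xy² + 10x² + 2xy - 46/3y² - 10y
  leading term x³y: subtract (-11/3)·f_2 from 11x³y - 58/3xy³ - ⅔y⁴ - 2x³ - 23/3xy² + 10x² + 2xy - 46/3y² - 10y → -xy³ - ⅔y⁴ - 2x³ + 10/3xy² + 10x² - 9xy - 68/3y² - 10y + 44/3
  leading term xy³: subtract (1)·f_1 from -xy³ - ⅔y⁴ - 2x³ + 10/3xy² + 10x² - 9xy - 68/3y² - 10y + 44/3 → -⅔y⁴ - 2x³ + 10/3xy² + 10x² + 2xy - 68/3y² - 2x - 10y + 74/3
  leading term y⁴: no divisor's leading term divides it; move -⅔y⁴ to the remainder.
  leading term x³: no divisor's leading term divides it; move -2x³ to the remainder.
  leading term xy²: no divisor's leading term divides it; move 10/3xy² to the remainder.
  leading term x²: no divisor's leading term divides it; move 10x² to the remainder.
  leading term xy: no divisor's leading term divides it; move 2xy to the remainder.
  leading term y²: no divisor's leading term divides it; move -68/3y² to the remainder.
  leading term x: no divisor's leading term divides it; move -2x to the remainder.
  leading term y: no divisor's leading term divides it; move -10y to the remainder.
  leading term 1: no divisor's leading term divides it; move 74/3 to the remainder.
  remainder -⅔y⁴ - 2x³ + 10/3xy² + 10x² + 2xy - 68/3y² - 2x - 10y + 74/3 ≠ 0; add g_3 = -⅔y⁴ - 2x³ + 10/3xy² + 10x² + 2xy - 68/3y² - 2x - 10y + 74/3 to the basis.

S(f_1,g_3): lcm = xy⁴. S = -3x⁴ + 5x²y² + 15x³ + 3x²y - 23xy² - 3x² - 17xy + 37x + 10y.
  leading term x⁴: no divisor's leading term divides it; move -3x⁴ to the remainder.
  leading term x²y²: no divisor's leading term divides it; move 5x²y² to the remainder.
  leading term x³: no divisor's leading term divides it; move 15x³ to the remainder.
  leading term x²y: no divisor's leading term divides it; move 3x²y to the remainder.
  leading term xy²: no divisor's leading term divides it; move -23xy² to the remainder.
  leading term x²: no divisor's leading term divides it; move -3x² to the remainder.
  leading term xy: no divisor's leading term divides it; move -17xy to the remainder.
  leading term x: no divisor's leading term divides it; move 37x to the remainder.
  leading term y: no divisor's leading term divides it; move 10y to the remainder.
  remainder -3x⁴ + 5x²y² + 15x³ + 3x²y - 23xy² - 3x² - 17xy + 37x + 10y ≠ 0; add g_4 = -3x⁴ + 5x²y² + 15x³ + 3x²y - 23xy² - 3x² - 17xy + 37x + 10y to the basis.

S(f_2,g_3): lcm = x³y⁴. S = -5/3xy⁶ - 3x⁶ + 5x⁴y² - xy⁵ + 15x⁵ + 3x⁴y - 34x³y² + xy⁴ + ⅔y⁵ - 3x⁴ - 15x³y + 37x³ - 4/3y³.
  leading term xy⁶: subtract (5/3y³)·f_1 from -5/3xy⁶ - 3x⁶ + 5x⁴y² - xy⁵ + 15x⁵ + 3x⁴y - 34x³y² + xy⁴ + ⅔y⁵ - 3x⁴ - 15x³y + 37x³ - 4/3y³ → -3x⁶ + 5x⁴y² - xy⁵ + 15x⁵ + 3x⁴y - 34x³y² + 58/3xy⁴ + ⅔y⁵ - 3x⁴ - 15x³y - 10/3xy³ + 37x³ + 46/3y³
  leading term x⁶: subtract (x²)·g_4 from -3x⁶ + 5x⁴y² - xy⁵ + 15x⁵ + 3x⁴y - 34x³y² + 58/3xy⁴ + ⅔y⁵ - 3x⁴ - 15x³y - 10/3xy³ + 37x³ + 46/3y³ → -xy⁵ - 11x³y² + 58/3xy⁴ + ⅔y⁵ + 2x³y - 10/3xy³ - 10x²y + 46/3y³
  leading term xy⁵: subtract (y²)·f_1 from -xy⁵ - 11x³y² + 58/3xy⁴ + ⅔y⁵ + 2x³y - 10/3xy³ - 10x²y + 46/3y³ → -11x³y² + 58/3xy⁴ + ⅔y⁵ + 2x³y + 23/3xy³ - 10x²y - 2xy² + 46/3y³ + 10y²
  leading term x³y²: subtract (11/3y)·f_2 from -11x³y² + 58/3xy⁴ + ⅔y⁵ + 2x³y + 23/3xy³ - 10x²y - 2xy² + 46/3y³ + 10y² → xy⁴ + ⅔y⁵ + 2x³y - 10/3xy³ - 10x²y + 9xy² + 68/3y³ + 10y² - 44/3y
  leading term xy⁴: subtract (-y)·f_1 from xy⁴ + ⅔y⁵ + 2x³y - 10/3xy³ - 10x²y + 9xy² + 68/3y³ + 10y² - 44/3y → ⅔y⁵ + 2x³y - 10/3xy³ - 10x²y - 2xy² + 68/3y³ + 2xy + 10y² - 74/3y
  leading term y⁵: subtract (-y)·g_3 from ⅔y⁵ + 2x³y - 10/3xy³ - 10x²y - 2xy² + 68/3y³ + 2xy + 10y² - 74/3y → 0
  remainder 0.

S(f_1,g_4): lcm = x⁴y³. S = 5/3x²y⁵ + 5x³y³ + x²y⁴ - 23/3xy⁵ + 11x⁴y - x²y³ - 17/3xy⁴ - 2x⁴ + 37/3xy³ + 10/3y⁴ + 10x³.
  leading term x²y⁵: subtract (-5/3xy²)·f_1 from 5/3x²y⁵ + 5x³y³ + x²y⁴ - 23/3xy⁵ + 11x⁴y - x²y³ - 17/3xy⁴ - 2x⁴ + 37/3xy³ + 10/3y⁴ + 10x³ → 5x³y³ + x²y⁴ - 23/3xy⁵ + 11x⁴y - 58/3x²y³ - 17/3xy⁴ - 2x⁴ + 10/3x²y² + 37/3xy³ + 10/3y⁴ + 10x³ - 50/3xy²
  leading term x³y³: subtract (-5x²)·f_1 from 5x³y³ + x²y⁴ - 23/3xy⁵ + 11x⁴y - 58/3x²y³ - 17/3xy⁴ - 2x⁴ + 10/3x²y² + 37/3xy³ + 10/3y⁴ + 10x³ - 50/3xy² → x²y⁴ - 23/3xy⁵ + 11x⁴y - 58/3x²y³ - 17/3xy⁴ - 2x⁴ - 55x³y + 10/3x²y² + 37/3xy³ + 10/3y⁴ + 20x³ - 50/3xy² - 50x²
  leading term x²y⁴: subtract (-xy)·f_1 from x²y⁴ - 23/3xy⁵ + 11x⁴y - 58/3x²y³ - 17/3xy⁴ - 2x⁴ - 55x³y + 10/3x²y² + 37/3xy³ + 10/3y⁴ + 20x³ - 50/3xy² - 50x² → -23/3xy⁵ + 11x⁴y - 58/3x²y³ - 17/3xy⁴ - 2x⁴ - 55x³y - 23/3x²y² + 37/3xy³ + 10/3y⁴ + 20x³ + 2x²y - 50/3xy² - 50x² - 10xy
  leading term xy⁵: subtract (23/3y²)·f_1 from -23/3xy⁵ + 11x⁴y - 58/3x²y³ - 17/3xy⁴ - 2x⁴ - 55x³y - 23/3x²y² + 37/3xy³ + 10/3y⁴ + 20x³ + 2x²y - 50/3xy² - 50x² - 10xy → 11x⁴y - 58/3x²y³ - 17/3xy⁴ - 2x⁴ - 55x³y - 23/3x²y² + 290/3xy³ + 10/3y⁴ + 20x³ + 2x²y - 32xy² - 50x² - 10xy + 230/3y²
  leading term x⁴y: subtract (-11/3x)·f_2 from 11x⁴y - 58/3x²y³ - 17/3xy⁴ - 2x⁴ - 55x³y - 23/3x²y² + 290/3xy³ + 10/3y⁴ + 20x³ + 2x²y - 32xy² - 50x² - 10xy + 230/3y² → -x²y³ - 17/3xy⁴ - 2x⁴ - 55x³y + 10/3x²y² + 290/3xy³ + 10/3y⁴ + 20x³ - 9x²y - 118/3xy² - 50x² - 10xy + 230/3y² + 44/3x
  leading term x²y³: subtract (x)·f_1 from -x²y³ - 17/3xy⁴ - 2x⁴ - 55x³y + 10/3x²y² + 290/3xy³ + 10/3y⁴ + 20x³ - 9x²y - 118/3xy² - 50x² - 10xy + 230/3y² + 44/3x → -17/3xy⁴ - 2x⁴ - 55x³y + 10/3x²y² + 290/3xy³ + 10/3y⁴ + 20x³ + 2x²y - 118/3xy² - 52x² - 10xy + 230/3y² + 74/3x
  leading term xy⁴: subtract (17/3y)·f_1 from -17/3xy⁴ - 2x⁴ - 55x³y + 10/3x²y² + 290/3xy³ + 10/3y⁴ + 20x³ + 2x²y - 118/3xy² - 52x² - 10xy + 230/3y² + 74/3x → -2x⁴ - 55x³y + 10/3x²y² + 290/3xy³ + 10/3y⁴ + 20x³ + 2x²y + 23xy² - 52x² - 64/3xy + 230/3y² + 74/3x + 170/3y
  leading term x⁴: subtract (⅔)·g_4 from -2x⁴ - 55x³y + 10/3x²y² + 290/3xy³ + 10/3y⁴ + 20x³ + 2x²y + 23xy² - 52x² - 64/3xy + 230/3y² + 74/3x + 170/3y → -55x³y + 290/3xy³ + 10/3y⁴ + 10x³ + 115/3xy² - 50x² - 10xy + 230/3y² + 50y
  leading term x³y: subtract (55/3)·f_2 from -55x³y + 290/3xy³ + 10/3y⁴ + 10x³ + 115/3xy² - 50x² - 10xy + 230/3y² + 50y → 5xy³ + 10/3y⁴ + 10x³ - 50/3xy² - 50x² + 45xy + 340/3y² + 50y - 220/3
  leading term xy³: subtract (-5)·f_1 from 5xy³ + 10/3y⁴ + 10x³ - 50/3xy² - 50x² + 45xy + 340/3y² + 50y - 220/3 → 10/3y⁴ + 10x³ - 50/3xy² - 50x² - 10xy + 340/3y² + 10x + 50y - 370/3
  leading term y⁴: subtract (-5)·g_3 from 10/3y⁴ + 10x³ - 50/3xy² - 50x² - 10xy + 340/3y² + 10x + 50y - 370/3 → 0
  remainder 0.

S(f_2,g_4): lcm = x⁴y. S = 5x³y - 23/3xy³ - 5xy² + 37/3xy + 10/3y² - 4/3x.
  leading term x³y: subtract (-5/3)·f_2 from 5x³y - 23/3xy³ - 5xy² + 37/3xy + 10/3y² - 4/3x → ⅔xy³ + 22/3xy - 4/3x + 20/3
  leading term xy³: subtract (-⅔)·f_1 from ⅔xy³ + 22/3xy - 4/3x + 20/3 → 0
  remainder 0.

S(g_3,g_4): leading monomials are coprime, so the S-polynomial reduces to 0 (Buchberger's first criterion).
Every S-polynomial of the final basis reduces to 0, so we have a Gröbner basis.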